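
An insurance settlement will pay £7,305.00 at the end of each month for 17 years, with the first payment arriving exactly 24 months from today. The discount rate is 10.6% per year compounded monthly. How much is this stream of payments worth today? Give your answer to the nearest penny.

£563,208.97

Ordinary annuity of 204 payments, first payment at period 24.
Periodic rate r = 0.106/12 per month; n is counted in months.
The ordinary-annuity PV formula values the stream one period before the first payment (period 23); discount that back 23 periods:
PV₀ = 7,305 × [1 − (1+r)^−204] / r × (1+r)^−23 = £563,208.97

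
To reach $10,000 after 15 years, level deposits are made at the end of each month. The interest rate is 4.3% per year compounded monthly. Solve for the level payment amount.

$39.65

Level ordinary annuity; solve FV = PMT × [((1+r)^n − 1)/r] for PMT.
Periodic rate r = 0.043/12 per month; n is counted in months.
With n = 180: PMT = 10,000 / ([((1+r)^n − 1)/r]) = $39.65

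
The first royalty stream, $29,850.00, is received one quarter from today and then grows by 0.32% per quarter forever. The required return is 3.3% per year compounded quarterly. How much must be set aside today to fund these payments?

$5,910,891.09

Periodic rate r = 0.033/4 per quarter.
Growing perpetuity (Gordon): PV = PMT₁ / (r − g) = 29,850 / (r − 0.0032) = $5,910,891.09.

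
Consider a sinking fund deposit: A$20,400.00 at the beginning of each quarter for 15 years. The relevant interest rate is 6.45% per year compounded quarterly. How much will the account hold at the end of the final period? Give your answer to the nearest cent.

A$2,071,131.52

This is an annuity due: 60 deposits of A$20,400.00 at the beginning of each quarter.
Periodic rate r = 0.0645/4 per quarter; n is counted in quarters.
FV = PMT × [((1+r)^n − 1)/r] × (1+r) = 20,400 × [(1+r)^60 − 1] / r × (1+r) = A$2,071,131.52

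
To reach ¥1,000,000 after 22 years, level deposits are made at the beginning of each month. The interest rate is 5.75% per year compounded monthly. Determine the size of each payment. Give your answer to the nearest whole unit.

Level annuity due; solve FV = PMT × [((1+r)^n − 1)/r] × (1+r) for PMT.
Periodic rate r = 0.0575/12 per month; n is counted in months.
With n = 264: PMT = 1,000,000 / ([((1+r)^n − 1)/r] × (1+r)) = ¥1,883

¥1,883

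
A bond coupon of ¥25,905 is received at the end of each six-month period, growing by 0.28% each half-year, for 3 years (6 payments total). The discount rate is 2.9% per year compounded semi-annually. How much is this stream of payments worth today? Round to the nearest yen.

¥148,859

Periodic rate r = 0.029/2 per half-year; n is counted in half-years.
Growing ordinary annuity: PV = PMT₁ × [1 − ((1+g)/(1+r))^n] / (r − g) = 25,905 × [1 − ((1+0.0028)/(1+r))^6] / (r − 0.0028) = ¥148,859.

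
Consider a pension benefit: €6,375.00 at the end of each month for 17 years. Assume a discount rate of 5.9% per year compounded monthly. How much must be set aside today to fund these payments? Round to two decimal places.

This is an ordinary annuity: 204 payments of €6,375.00 at the end of each month.
Periodic rate r = 0.059/12 per month; n is counted in months.
PV = PMT × [(1 − (1+r)^−n)/r] = 6,375 × [1 − (1+r)^−204] / r = €819,872.57

€819,872.57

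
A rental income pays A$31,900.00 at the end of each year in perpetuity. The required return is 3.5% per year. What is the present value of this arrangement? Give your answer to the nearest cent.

A$911,428.57

Periodic rate r = 0.035 per year.
Level perpetuity: PV = PMT / r = 31,900 / (0.035) = A$911,428.57.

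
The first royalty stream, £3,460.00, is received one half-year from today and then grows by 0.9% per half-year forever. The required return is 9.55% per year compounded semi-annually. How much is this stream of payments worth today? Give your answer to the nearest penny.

£89,290.32

Periodic rate r = 0.0955/2 per half-year.
Growing perpetuity (Gordon): PV = PMT₁ / (r − g) = 3,460 / (r − 0.009) = £89,290.32.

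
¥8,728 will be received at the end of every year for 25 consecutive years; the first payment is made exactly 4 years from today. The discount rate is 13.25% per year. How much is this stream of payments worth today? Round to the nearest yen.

¥43,329

Ordinary annuity of 25 payments, first payment at period 4.
Periodic rate r = 0.1325 per year.
The ordinary-annuity PV formula values the stream one period before the first payment (period 3); discount that back 3 periods:
PV₀ = 8,728 × [1 − (1+r)^−25] / r × (1+r)^−3 = ¥43,329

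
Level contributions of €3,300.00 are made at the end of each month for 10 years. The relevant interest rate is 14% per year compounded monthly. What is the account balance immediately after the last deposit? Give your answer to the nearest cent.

€854,927.41

This is an ordinary annuity: 120 deposits of €3,300.00 at the end of each month.
Periodic rate r = 0.14/12 per month; n is counted in months.
FV = PMT × [((1+r)^n − 1)/r] = 3,300 × [(1+r)^120 − 1] / r = €854,927.41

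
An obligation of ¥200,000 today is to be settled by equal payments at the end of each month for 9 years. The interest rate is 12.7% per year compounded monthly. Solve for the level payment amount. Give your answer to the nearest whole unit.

¥3,116

Level ordinary annuity; solve PV = PMT × [(1 − (1+r)^−n)/r] for PMT.
Periodic rate r = 0.127/12 per month; n is counted in months.
With n = 108: PMT = 200,000 / ([(1 − (1+r)^−n)/r]) = ¥3,116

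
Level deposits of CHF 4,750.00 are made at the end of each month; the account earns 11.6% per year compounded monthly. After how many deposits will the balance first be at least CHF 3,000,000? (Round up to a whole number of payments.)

Periodic rate r = 0.116/12 per month; n is counted in months.
Ordinary annuity FV: 3,000,000 = 4,750 × [((1+r)^n − 1)/r].
(1+r)^n = 1 + 3,000,000 × r / 4,750, so n = ln(1 + 3,000,000·r/4,750) / ln(1+r) = 203.82.
Round up to a whole number of payments: n = 204.

204 payments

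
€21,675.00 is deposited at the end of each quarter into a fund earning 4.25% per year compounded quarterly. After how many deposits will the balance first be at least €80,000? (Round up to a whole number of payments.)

4 payments

Periodic rate r = 0.0425/4 per quarter; n is counted in quarters.
Ordinary annuity FV: 80,000 = 21,675 × [((1+r)^n − 1)/r].
(1+r)^n = 1 + 80,000 × r / 21,675, so n = ln(1 + 80,000·r/21,675) / ln(1+r) = 3.64.
Round up to a whole number of payments: n = 4.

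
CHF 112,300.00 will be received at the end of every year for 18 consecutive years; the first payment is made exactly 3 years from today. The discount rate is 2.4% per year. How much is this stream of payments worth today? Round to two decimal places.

CHF 1,550,548.51

Ordinary annuity of 18 payments, first payment at period 3.
Periodic rate r = 0.024 per year.
The ordinary-annuity PV formula values the stream one period before the first payment (period 2); discount that back 2 periods:
PV₀ = 112,300 × [1 − (1+r)^−18] / r × (1+r)^−2 = CHF 1,550,548.51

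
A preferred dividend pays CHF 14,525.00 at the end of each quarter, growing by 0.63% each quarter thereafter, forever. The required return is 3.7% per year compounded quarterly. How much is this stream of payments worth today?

CHF 4,923,728.81

Periodic rate r = 0.037/4 per quarter.
Growing perpetuity (Gordon): PV = PMT₁ / (r − g) = 14,525 / (r − 0.0063) = CHF 4,923,728.81.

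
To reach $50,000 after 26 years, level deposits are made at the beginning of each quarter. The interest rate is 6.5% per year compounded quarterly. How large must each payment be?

Level annuity due; solve FV = PMT × [((1+r)^n − 1)/r] × (1+r) for PMT.
Periodic rate r = 0.065/4 per quarter; n is counted in quarters.
With n = 104: PMT = 50,000 / ([((1+r)^n − 1)/r] × (1+r)) = $183.95

$183.95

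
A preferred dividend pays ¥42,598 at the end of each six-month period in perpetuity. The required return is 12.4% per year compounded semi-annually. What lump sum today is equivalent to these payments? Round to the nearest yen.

Periodic rate r = 0.124/2 per half-year.
Level perpetuity: PV = PMT / r = 42,598 / (0.124/2) = ¥687,065.

¥687,065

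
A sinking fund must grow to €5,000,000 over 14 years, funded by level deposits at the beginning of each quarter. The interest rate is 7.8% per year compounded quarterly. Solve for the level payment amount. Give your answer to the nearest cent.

Level annuity due; solve FV = PMT × [((1+r)^n − 1)/r] × (1+r) for PMT.
Periodic rate r = 0.078/4 per quarter; n is counted in quarters.
With n = 56: PMT = 5,000,000 / ([((1+r)^n − 1)/r] × (1+r)) = €49,067.08

€49,067.08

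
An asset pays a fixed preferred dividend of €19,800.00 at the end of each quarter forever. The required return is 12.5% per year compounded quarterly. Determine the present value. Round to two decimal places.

€633,600.00

Periodic rate r = 0.125/4 per quarter.
Level perpetuity: PV = PMT / r = 19,800 / (0.125/4) = €633,600.00.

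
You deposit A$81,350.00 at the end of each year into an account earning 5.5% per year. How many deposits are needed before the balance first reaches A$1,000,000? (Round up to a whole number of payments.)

10 payments

Periodic rate r = 0.055 per year.
Ordinary annuity FV: 1,000,000 = 81,350 × [((1+r)^n − 1)/r].
(1+r)^n = 1 + 1,000,000 × r / 81,350, so n = ln(1 + 1,000,000·r/81,350) / ln(1+r) = 9.65.
Round up to a whole number of payments: n = 10.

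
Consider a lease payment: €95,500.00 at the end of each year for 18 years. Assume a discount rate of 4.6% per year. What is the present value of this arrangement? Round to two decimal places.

€1,152,080.05

This is an ordinary annuity: 18 payments of €95,500.00 at the end of each year.
Periodic rate r = 0.046 per year.
PV = PMT × [(1 − (1+r)^−n)/r] = 95,500 × [1 − (1+r)^−18] / r = €1,152,080.05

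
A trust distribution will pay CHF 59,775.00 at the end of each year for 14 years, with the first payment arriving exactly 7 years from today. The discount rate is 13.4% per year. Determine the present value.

Ordinary annuity of 14 payments, first payment at period 7.
Periodic rate r = 0.134 per year.
The ordinary-annuity PV formula values the stream one period before the first payment (period 6); discount that back 6 periods:
PV₀ = 59,775 × [1 − (1+r)^−14] / r × (1+r)^−6 = CHF 173,696.03

CHF 173,696.03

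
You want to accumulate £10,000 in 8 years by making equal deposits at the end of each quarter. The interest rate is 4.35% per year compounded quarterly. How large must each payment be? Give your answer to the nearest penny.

Level ordinary annuity; solve FV = PMT × [((1+r)^n − 1)/r] for PMT.
Periodic rate r = 0.0435/4 per quarter; n is counted in quarters.
With n = 32: PMT = 10,000 / ([((1+r)^n − 1)/r]) = £262.95

£262.95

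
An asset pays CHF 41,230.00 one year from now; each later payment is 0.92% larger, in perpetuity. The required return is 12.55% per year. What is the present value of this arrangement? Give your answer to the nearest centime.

CHF 354,514.19

Periodic rate r = 0.1255 per year.
Growing perpetuity (Gordon): PV = PMT₁ / (r − g) = 41,230 / (r − 0.0092) = CHF 354,514.19.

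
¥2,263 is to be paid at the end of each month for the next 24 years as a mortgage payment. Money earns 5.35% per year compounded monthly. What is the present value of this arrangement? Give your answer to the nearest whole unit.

This is an ordinary annuity: 288 payments of ¥2,263 at the end of each month.
Periodic rate r = 0.0535/12 per month; n is counted in months.
PV = PMT × [(1 − (1+r)^−n)/r] = 2,263 × [1 − (1+r)^−288] / r = ¥366,622

¥366,622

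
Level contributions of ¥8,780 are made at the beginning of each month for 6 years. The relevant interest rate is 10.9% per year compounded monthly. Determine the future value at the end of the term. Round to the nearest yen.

This is an annuity due: 72 deposits of ¥8,780 at the beginning of each month.
Periodic rate r = 0.109/12 per month; n is counted in months.
FV = PMT × [((1+r)^n − 1)/r] × (1+r) = 8,780 × [(1+r)^72 − 1] / r × (1+r) = ¥894,964

¥894,964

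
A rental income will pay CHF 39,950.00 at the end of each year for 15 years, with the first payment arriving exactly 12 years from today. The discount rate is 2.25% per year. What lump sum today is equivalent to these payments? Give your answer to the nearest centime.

Ordinary annuity of 15 payments, first payment at period 12.
Periodic rate r = 0.0225 per year.
The ordinary-annuity PV formula values the stream one period before the first payment (period 11); discount that back 11 periods:
PV₀ = 39,950 × [1 − (1+r)^−15] / r × (1+r)^−11 = CHF 394,466.35

CHF 394,466.35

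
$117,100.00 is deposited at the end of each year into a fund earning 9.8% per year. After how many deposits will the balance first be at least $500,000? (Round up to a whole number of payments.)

Periodic rate r = 0.098 per year.
Ordinary annuity FV: 500,000 = 117,100 × [((1+r)^n − 1)/r].
(1+r)^n = 1 + 500,000 × r / 117,100, so n = ln(1 + 500,000·r/117,100) / ln(1+r) = 3.74.
Round up to a whole number of payments: n = 4.

4 payments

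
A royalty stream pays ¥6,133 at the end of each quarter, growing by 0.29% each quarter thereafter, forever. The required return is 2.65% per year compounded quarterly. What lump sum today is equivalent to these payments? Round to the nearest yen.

Periodic rate r = 0.0265/4 per quarter.
Growing perpetuity (Gordon): PV = PMT₁ / (r − g) = 6,133 / (r − 0.0029) = ¥1,646,443.

¥1,646,443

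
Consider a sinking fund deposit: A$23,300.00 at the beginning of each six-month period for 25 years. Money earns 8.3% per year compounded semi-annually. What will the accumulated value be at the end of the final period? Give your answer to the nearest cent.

A$3,881,378.59

This is an annuity due: 50 deposits of A$23,300.00 at the beginning of each six-month period.
Periodic rate r = 0.083/2 per half-year; n is counted in half-years.
FV = PMT × [((1+r)^n − 1)/r] × (1+r) = 23,300 × [(1+r)^50 − 1] / r × (1+r) = A$3,881,378.59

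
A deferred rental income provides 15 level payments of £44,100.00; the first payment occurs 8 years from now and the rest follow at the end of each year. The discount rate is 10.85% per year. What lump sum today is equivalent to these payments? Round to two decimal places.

Ordinary annuity of 15 payments, first payment at period 8.
Periodic rate r = 0.1085 per year.
The ordinary-annuity PV formula values the stream one period before the first payment (period 7); discount that back 7 periods:
PV₀ = 44,100 × [1 − (1+r)^−15] / r × (1+r)^−7 = £155,480.26

£155,480.26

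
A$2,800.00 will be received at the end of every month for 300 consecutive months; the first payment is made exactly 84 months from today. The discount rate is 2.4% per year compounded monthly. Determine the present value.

A$534,746.92

Ordinary annuity of 300 payments, first payment at period 84.
Periodic rate r = 0.024/12 per month; n is counted in months.
The ordinary-annuity PV formula values the stream one period before the first payment (period 83); discount that back 83 periods:
PV₀ = 2,800 × [1 − (1+r)^−300] / r × (1+r)^−83 = A$534,746.92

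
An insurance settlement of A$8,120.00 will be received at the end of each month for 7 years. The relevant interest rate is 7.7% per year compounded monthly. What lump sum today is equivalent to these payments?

This is an ordinary annuity: 84 payments of A$8,120.00 at the end of each month.
Periodic rate r = 0.077/12 per month; n is counted in months.
PV = PMT × [(1 − (1+r)^−n)/r] = 8,120 × [1 − (1+r)^−84] / r = A$526,003.12

A$526,003.12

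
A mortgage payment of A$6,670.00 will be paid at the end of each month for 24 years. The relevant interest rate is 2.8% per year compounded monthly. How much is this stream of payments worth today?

A$1,397,595.32

This is an ordinary annuity: 288 payments of A$6,670.00 at the end of each month.
Periodic rate r = 0.028/12 per month; n is counted in months.
PV = PMT × [(1 − (1+r)^−n)/r] = 6,670 × [1 − (1+r)^−288] / r = A$1,397,595.32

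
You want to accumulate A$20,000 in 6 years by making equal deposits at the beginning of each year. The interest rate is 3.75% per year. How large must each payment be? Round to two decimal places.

Level annuity due; solve FV = PMT × [((1+r)^n − 1)/r] × (1+r) for PMT.
Periodic rate r = 0.0375 per year.
With n = 6: PMT = 20,000 / ([((1+r)^n − 1)/r] × (1+r)) = A$2,924.57

A$2,924.57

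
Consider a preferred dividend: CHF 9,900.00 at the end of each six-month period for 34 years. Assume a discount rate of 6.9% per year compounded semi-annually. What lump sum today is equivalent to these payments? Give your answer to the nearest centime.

This is an ordinary annuity: 68 payments of CHF 9,900.00 at the end of each six-month period.
Periodic rate r = 0.069/2 per half-year; n is counted in half-years.
PV = PMT × [(1 − (1+r)^−n)/r] = 9,900 × [1 − (1+r)^−68] / r = CHF 258,371.24

CHF 258,371.24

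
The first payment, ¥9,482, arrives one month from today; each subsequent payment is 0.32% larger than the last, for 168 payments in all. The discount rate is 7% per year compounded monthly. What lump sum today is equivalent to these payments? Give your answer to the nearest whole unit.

Periodic rate r = 0.07/12 per month; n is counted in months.
Growing ordinary annuity: PV = PMT₁ × [1 − ((1+g)/(1+r))^n] / (r − g) = 9,482 × [1 − ((1+0.0032)/(1+r))^168] / (r − 0.0032) = ¥1,282,692.

¥1,282,692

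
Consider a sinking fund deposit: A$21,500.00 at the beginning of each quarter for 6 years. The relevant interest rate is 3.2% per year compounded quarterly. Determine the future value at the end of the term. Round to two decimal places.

This is an annuity due: 24 deposits of A$21,500.00 at the beginning of each quarter.
Periodic rate r = 0.032/4 per quarter; n is counted in quarters.
FV = PMT × [((1+r)^n − 1)/r] × (1+r) = 21,500 × [(1+r)^24 − 1] / r × (1+r) = A$570,908.86

A$570,908.86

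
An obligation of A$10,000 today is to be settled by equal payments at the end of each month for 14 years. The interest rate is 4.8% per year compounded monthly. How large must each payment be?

Level ordinary annuity; solve PV = PMT × [(1 − (1+r)^−n)/r] for PMT.
Periodic rate r = 0.048/12 per month; n is counted in months.
With n = 168: PMT = 10,000 / ([(1 − (1+r)^−n)/r]) = A$81.86

A$81.86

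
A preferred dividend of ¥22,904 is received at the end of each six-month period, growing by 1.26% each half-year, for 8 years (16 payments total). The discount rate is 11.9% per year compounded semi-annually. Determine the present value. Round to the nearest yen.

¥251,695

Periodic rate r = 0.119/2 per half-year; n is counted in half-years.
Growing ordinary annuity: PV = PMT₁ × [1 − ((1+g)/(1+r))^n] / (r − g) = 22,904 × [1 − ((1+0.0126)/(1+r))^16] / (r − 0.0126) = ¥251,695.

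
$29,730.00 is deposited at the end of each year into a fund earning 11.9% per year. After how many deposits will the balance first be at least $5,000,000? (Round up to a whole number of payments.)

Periodic rate r = 0.119 per year.
Ordinary annuity FV: 5,000,000 = 29,730 × [((1+r)^n − 1)/r].
(1+r)^n = 1 + 5,000,000 × r / 29,730, so n = ln(1 + 5,000,000·r/29,730) / ln(1+r) = 27.08.
Round up to a whole number of payments: n = 28.

28 payments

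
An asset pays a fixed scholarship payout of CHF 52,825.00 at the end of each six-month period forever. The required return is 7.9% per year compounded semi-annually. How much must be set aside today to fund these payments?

CHF 1,337,341.77

Periodic rate r = 0.079/2 per half-year.
Level perpetuity: PV = PMT / r = 52,825 / (0.079/2) = CHF 1,337,341.77.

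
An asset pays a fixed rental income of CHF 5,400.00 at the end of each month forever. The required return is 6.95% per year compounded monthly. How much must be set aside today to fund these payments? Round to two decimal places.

Periodic rate r = 0.0695/12 per month.
Level perpetuity: PV = PMT / r = 5,400 / (0.0695/12) = CHF 932,374.10.

CHF 932,374.10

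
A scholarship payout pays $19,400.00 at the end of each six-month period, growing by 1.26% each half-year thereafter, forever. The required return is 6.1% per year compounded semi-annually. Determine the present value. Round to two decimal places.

Periodic rate r = 0.061/2 per half-year.
Growing perpetuity (Gordon): PV = PMT₁ / (r − g) = 19,400 / (r − 0.0126) = $1,083,798.88.

$1,083,798.88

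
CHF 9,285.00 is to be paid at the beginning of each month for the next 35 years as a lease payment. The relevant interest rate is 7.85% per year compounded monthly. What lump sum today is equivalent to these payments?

CHF 1,336,266.12

This is an annuity due: 420 payments of CHF 9,285.00 at the beginning of each month.
Periodic rate r = 0.0785/12 per month; n is counted in months.
PV = PMT × [(1 − (1+r)^−n)/r] × (1+r) = 9,285 × [1 − (1+r)^−420] / r × (1+r) = CHF 1,336,266.12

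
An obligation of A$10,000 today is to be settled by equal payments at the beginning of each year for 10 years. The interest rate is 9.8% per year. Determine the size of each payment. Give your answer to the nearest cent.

A$1,469.49

Level annuity due; solve PV = PMT × [(1 − (1+r)^−n)/r] × (1+r) for PMT.
Periodic rate r = 0.098 per year.
With n = 10: PMT = 10,000 / ([(1 − (1+r)^−n)/r] × (1+r)) = A$1,469.49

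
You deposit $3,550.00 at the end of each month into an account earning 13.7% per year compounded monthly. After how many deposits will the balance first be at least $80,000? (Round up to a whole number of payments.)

Periodic rate r = 0.137/12 per month; n is counted in months.
Ordinary annuity FV: 80,000 = 3,550 × [((1+r)^n − 1)/r].
(1+r)^n = 1 + 80,000 × r / 3,550, so n = ln(1 + 80,000·r/3,550) / ln(1+r) = 20.17.
Round up to a whole number of payments: n = 21.

21 payments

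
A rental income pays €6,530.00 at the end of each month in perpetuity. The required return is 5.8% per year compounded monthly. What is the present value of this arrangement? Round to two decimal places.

€1,351,034.48

Periodic rate r = 0.058/12 per month.
Level perpetuity: PV = PMT / r = 6,530 / (0.058/12) = €1,351,034.48.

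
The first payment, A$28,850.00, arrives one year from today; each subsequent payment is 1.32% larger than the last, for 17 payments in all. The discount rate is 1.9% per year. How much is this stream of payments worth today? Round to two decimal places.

A$460,000.52

Periodic rate r = 0.019 per year.
Growing ordinary annuity: PV = PMT₁ × [1 − ((1+g)/(1+r))^n] / (r − g) = 28,850 × [1 − ((1+0.0132)/(1+r))^17] / (r − 0.0132) = A$460,000.52.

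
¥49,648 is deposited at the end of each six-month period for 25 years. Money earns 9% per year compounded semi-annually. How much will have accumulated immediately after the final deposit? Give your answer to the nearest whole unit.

This is an ordinary annuity: 50 deposits of ¥49,648 at the end of each six-month period.
Periodic rate r = 0.09/2 per half-year; n is counted in half-years.
FV = PMT × [((1+r)^n − 1)/r] = 49,648 × [(1+r)^50 − 1] / r = ¥8,862,318

¥8,862,318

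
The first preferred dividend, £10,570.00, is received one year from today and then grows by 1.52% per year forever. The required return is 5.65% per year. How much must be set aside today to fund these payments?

Periodic rate r = 0.0565 per year.
Growing perpetuity (Gordon): PV = PMT₁ / (r − g) = 10,570 / (r − 0.0152) = £255,932.20.

£255,932.20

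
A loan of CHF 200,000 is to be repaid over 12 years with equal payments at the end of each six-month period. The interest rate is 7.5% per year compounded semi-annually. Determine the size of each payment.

CHF 12,783.78

Level ordinary annuity; solve PV = PMT × [(1 − (1+r)^−n)/r] for PMT.
Periodic rate r = 0.075/2 per half-year; n is counted in half-years.
With n = 24: PMT = 200,000 / ([(1 − (1+r)^−n)/r]) = CHF 12,783.78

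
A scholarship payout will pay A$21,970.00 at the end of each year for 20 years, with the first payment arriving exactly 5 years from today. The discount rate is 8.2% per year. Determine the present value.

A$155,065.37

Ordinary annuity of 20 payments, first payment at period 5.
Periodic rate r = 0.082 per year.
The ordinary-annuity PV formula values the stream one period before the first payment (period 4); discount that back 4 periods:
PV₀ = 21,970 × [1 − (1+r)^−20] / r × (1+r)^−4 = A$155,065.37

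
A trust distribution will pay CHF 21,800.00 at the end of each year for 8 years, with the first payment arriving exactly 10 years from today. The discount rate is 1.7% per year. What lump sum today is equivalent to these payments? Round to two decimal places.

CHF 139,007.27

Ordinary annuity of 8 payments, first payment at period 10.
Periodic rate r = 0.017 per year.
The ordinary-annuity PV formula values the stream one period before the first payment (period 9); discount that back 9 periods:
PV₀ = 21,800 × [1 − (1+r)^−8] / r × (1+r)^−9 = CHF 139,007.27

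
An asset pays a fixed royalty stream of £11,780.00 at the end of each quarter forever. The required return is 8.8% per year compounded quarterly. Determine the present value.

Periodic rate r = 0.088/4 per quarter.
Level perpetuity: PV = PMT / r = 11,780 / (0.088/4) = £535,454.55.

£535,454.55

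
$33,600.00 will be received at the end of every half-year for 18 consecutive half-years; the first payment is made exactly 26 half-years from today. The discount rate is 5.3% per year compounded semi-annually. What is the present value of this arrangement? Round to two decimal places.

$247,581.89

Ordinary annuity of 18 payments, first payment at period 26.
Periodic rate r = 0.053/2 per half-year; n is counted in half-years.
The ordinary-annuity PV formula values the stream one period before the first payment (period 25); discount that back 25 periods:
PV₀ = 33,600 × [1 − (1+r)^−18] / r × (1+r)^−25 = $247,581.89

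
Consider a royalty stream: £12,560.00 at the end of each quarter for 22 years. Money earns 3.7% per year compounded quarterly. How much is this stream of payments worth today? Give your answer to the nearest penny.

This is an ordinary annuity: 88 payments of £12,560.00 at the end of each quarter.
Periodic rate r = 0.037/4 per quarter; n is counted in quarters.
PV = PMT × [(1 − (1+r)^−n)/r] = 12,560 × [1 − (1+r)^−88] / r = £753,948.73

£753,948.73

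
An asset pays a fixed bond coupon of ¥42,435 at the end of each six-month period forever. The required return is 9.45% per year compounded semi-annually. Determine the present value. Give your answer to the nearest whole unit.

Periodic rate r = 0.0945/2 per half-year.
Level perpetuity: PV = PMT / r = 42,435 / (0.0945/2) = ¥898,095.

¥898,095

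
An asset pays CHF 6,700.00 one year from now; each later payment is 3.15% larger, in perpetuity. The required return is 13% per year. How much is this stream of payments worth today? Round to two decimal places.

CHF 68,020.30

Periodic rate r = 0.13 per year.
Growing perpetuity (Gordon): PV = PMT₁ / (r − g) = 6,700 / (r − 0.0315) = CHF 68,020.30.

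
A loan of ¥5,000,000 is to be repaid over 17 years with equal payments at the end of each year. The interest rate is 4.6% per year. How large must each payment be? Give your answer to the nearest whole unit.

¥430,345

Level ordinary annuity; solve PV = PMT × [(1 − (1+r)^−n)/r] for PMT.
Periodic rate r = 0.046 per year.
With n = 17: PMT = 5,000,000 / ([(1 − (1+r)^−n)/r]) = ¥430,345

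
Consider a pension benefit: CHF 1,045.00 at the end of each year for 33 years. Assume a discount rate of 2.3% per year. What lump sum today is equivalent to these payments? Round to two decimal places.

CHF 23,981.56

This is an ordinary annuity: 33 payments of CHF 1,045.00 at the end of each year.
Periodic rate r = 0.023 per year.
PV = PMT × [(1 − (1+r)^−n)/r] = 1,045 × [1 − (1+r)^−33] / r = CHF 23,981.56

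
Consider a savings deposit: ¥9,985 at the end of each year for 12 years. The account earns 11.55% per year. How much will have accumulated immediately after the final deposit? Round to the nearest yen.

¥234,473

This is an ordinary annuity: 12 deposits of ¥9,985 at the end of each year.
Periodic rate r = 0.1155 per year.
FV = PMT × [((1+r)^n − 1)/r] = 9,985 × [(1+r)^12 − 1] / r = ¥234,473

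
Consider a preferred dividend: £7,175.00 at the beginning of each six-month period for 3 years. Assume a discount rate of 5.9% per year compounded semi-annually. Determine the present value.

This is an annuity due: 6 payments of £7,175.00 at the beginning of each six-month period.
Periodic rate r = 0.059/2 per half-year; n is counted in half-years.
PV = PMT × [(1 − (1+r)^−n)/r] × (1+r) = 7,175 × [1 − (1+r)^−6] / r × (1+r) = £40,081.36

£40,081.36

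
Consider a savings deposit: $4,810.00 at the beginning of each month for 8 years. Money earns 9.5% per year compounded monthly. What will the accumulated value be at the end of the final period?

$693,155.02

This is an annuity due: 96 deposits of $4,810.00 at the beginning of each month.
Periodic rate r = 0.095/12 per month; n is counted in months.
FV = PMT × [((1+r)^n − 1)/r] × (1+r) = 4,810 × [(1+r)^96 − 1] / r × (1+r) = $693,155.02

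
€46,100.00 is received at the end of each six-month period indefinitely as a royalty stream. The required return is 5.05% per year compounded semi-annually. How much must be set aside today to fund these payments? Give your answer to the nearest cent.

Periodic rate r = 0.0505/2 per half-year.
Level perpetuity: PV = PMT / r = 46,100 / (0.0505/2) = €1,825,742.57.

€1,825,742.57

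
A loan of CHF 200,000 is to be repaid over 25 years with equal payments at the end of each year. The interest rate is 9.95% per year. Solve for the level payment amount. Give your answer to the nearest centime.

CHF 21,948.96

Level ordinary annuity; solve PV = PMT × [(1 − (1+r)^−n)/r] for PMT.
Periodic rate r = 0.0995 per year.
With n = 25: PMT = 200,000 / ([(1 − (1+r)^−n)/r]) = CHF 21,948.96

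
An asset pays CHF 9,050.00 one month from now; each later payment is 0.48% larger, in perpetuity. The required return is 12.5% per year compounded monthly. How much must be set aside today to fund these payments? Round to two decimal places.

CHF 1,611,275.96

Periodic rate r = 0.125/12 per month.
Growing perpetuity (Gordon): PV = PMT₁ / (r − g) = 9,050 / (r − 0.0048) = CHF 1,611,275.96.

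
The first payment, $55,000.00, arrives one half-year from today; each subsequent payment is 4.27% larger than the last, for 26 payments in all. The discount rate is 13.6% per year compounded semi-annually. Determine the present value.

$1,008,356.60

Periodic rate r = 0.136/2 per half-year; n is counted in half-years.
Growing ordinary annuity: PV = PMT₁ × [1 − ((1+g)/(1+r))^n] / (r − g) = 55,000 × [1 − ((1+0.0427)/(1+r))^26] / (r − 0.0427) = $1,008,356.60.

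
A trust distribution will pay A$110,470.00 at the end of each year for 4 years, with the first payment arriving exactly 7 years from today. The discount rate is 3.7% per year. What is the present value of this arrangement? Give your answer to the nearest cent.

A$324,745.50

Ordinary annuity of 4 payments, first payment at period 7.
Periodic rate r = 0.037 per year.
The ordinary-annuity PV formula values the stream one period before the first payment (period 6); discount that back 6 periods:
PV₀ = 110,470 × [1 − (1+r)^−4] / r × (1+r)^−6 = A$324,745.50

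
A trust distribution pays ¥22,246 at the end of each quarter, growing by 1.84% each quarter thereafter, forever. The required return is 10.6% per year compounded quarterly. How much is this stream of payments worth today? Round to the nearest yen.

Periodic rate r = 0.106/4 per quarter.
Growing perpetuity (Gordon): PV = PMT₁ / (r − g) = 22,246 / (r − 0.0184) = ¥2,746,420.

¥2,746,420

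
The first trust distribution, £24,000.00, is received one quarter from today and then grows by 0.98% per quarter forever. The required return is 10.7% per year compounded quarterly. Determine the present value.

Periodic rate r = 0.107/4 per quarter.
Growing perpetuity (Gordon): PV = PMT₁ / (r − g) = 24,000 / (r − 0.0098) = £1,415,929.20.

£1,415,929.20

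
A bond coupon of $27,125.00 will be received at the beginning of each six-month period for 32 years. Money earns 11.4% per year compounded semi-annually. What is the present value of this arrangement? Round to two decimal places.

This is an annuity due: 64 payments of $27,125.00 at the beginning of each six-month period.
Periodic rate r = 0.114/2 per half-year; n is counted in half-years.
PV = PMT × [(1 − (1+r)^−n)/r] × (1+r) = 27,125 × [1 − (1+r)^−64] / r × (1+r) = $488,522.12

$488,522.12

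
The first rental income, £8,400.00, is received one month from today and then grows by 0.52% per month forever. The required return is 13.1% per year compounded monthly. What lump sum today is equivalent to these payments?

Periodic rate r = 0.131/12 per month.
Growing perpetuity (Gordon): PV = PMT₁ / (r − g) = 8,400 / (r − 0.0052) = £1,469,387.76.

£1,469,387.76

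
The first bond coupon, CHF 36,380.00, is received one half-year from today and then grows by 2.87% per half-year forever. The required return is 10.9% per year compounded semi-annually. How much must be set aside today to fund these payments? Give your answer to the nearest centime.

CHF 1,410,077.52

Periodic rate r = 0.109/2 per half-year.
Growing perpetuity (Gordon): PV = PMT₁ / (r − g) = 36,380 / (r − 0.0287) = CHF 1,410,077.52.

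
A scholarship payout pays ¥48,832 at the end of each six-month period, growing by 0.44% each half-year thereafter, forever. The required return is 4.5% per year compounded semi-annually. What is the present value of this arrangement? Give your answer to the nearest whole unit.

Periodic rate r = 0.045/2 per half-year.
Growing perpetuity (Gordon): PV = PMT₁ / (r − g) = 48,832 / (r − 0.0044) = ¥2,697,901.

¥2,697,901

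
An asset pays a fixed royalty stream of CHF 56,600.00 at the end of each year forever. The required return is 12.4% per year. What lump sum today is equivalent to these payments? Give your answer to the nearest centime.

Periodic rate r = 0.124 per year.
Level perpetuity: PV = PMT / r = 56,600 / (0.124) = CHF 456,451.61.

CHF 456,451.61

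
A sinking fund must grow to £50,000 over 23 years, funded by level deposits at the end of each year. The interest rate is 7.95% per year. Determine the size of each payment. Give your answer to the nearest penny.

Level ordinary annuity; solve FV = PMT × [((1+r)^n − 1)/r] for PMT.
Periodic rate r = 0.0795 per year.
With n = 23: PMT = 50,000 / ([((1+r)^n − 1)/r]) = £826.53

£826.53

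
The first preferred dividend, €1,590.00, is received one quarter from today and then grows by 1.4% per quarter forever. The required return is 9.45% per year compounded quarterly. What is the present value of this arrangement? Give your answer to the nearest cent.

€165,194.81

Periodic rate r = 0.0945/4 per quarter.
Growing perpetuity (Gordon): PV = PMT₁ / (r − g) = 1,590 / (r − 0.014) = €165,194.81.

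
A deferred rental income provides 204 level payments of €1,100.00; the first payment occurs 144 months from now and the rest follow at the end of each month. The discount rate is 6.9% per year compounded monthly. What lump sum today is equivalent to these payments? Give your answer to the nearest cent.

Ordinary annuity of 204 payments, first payment at period 144.
Periodic rate r = 0.069/12 per month; n is counted in months.
The ordinary-annuity PV formula values the stream one period before the first payment (period 143); discount that back 143 periods:
PV₀ = 1,100 × [1 − (1+r)^−204] / r × (1+r)^−143 = €58,102.76

€58,102.76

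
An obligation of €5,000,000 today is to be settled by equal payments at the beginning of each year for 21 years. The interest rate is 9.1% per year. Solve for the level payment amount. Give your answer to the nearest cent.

Level annuity due; solve PV = PMT × [(1 − (1+r)^−n)/r] × (1+r) for PMT.
Periodic rate r = 0.091 per year.
With n = 21: PMT = 5,000,000 / ([(1 − (1+r)^−n)/r] × (1+r)) = €496,827.00

€496,827.00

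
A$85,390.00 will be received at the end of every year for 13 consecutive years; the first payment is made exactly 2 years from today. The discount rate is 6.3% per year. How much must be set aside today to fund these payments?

Ordinary annuity of 13 payments, first payment at period 2.
Periodic rate r = 0.063 per year.
The ordinary-annuity PV formula values the stream one period before the first payment (period 1); discount that back 1 periods:
PV₀ = 85,390 × [1 − (1+r)^−13] / r × (1+r)^−1 = A$698,831.07

A$698,831.07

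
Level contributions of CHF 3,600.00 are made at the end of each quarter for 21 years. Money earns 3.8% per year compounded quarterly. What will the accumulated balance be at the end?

This is an ordinary annuity: 84 deposits of CHF 3,600.00 at the end of each quarter.
Periodic rate r = 0.038/4 per quarter; n is counted in quarters.
FV = PMT × [((1+r)^n − 1)/r] = 3,600 × [(1+r)^84 − 1] / r = CHF 459,566.12

CHF 459,566.12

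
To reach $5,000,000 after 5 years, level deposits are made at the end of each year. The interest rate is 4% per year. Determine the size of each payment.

$923,135.57

Level ordinary annuity; solve FV = PMT × [((1+r)^n − 1)/r] for PMT.
Periodic rate r = 0.04 per year.
With n = 5: PMT = 5,000,000 / ([((1+r)^n − 1)/r]) = $923,135.57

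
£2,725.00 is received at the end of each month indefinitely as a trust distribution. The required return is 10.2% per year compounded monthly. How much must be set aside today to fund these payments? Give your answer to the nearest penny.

Periodic rate r = 0.102/12 per month.
Level perpetuity: PV = PMT / r = 2,725 / (0.102/12) = £320,588.24.

£320,588.24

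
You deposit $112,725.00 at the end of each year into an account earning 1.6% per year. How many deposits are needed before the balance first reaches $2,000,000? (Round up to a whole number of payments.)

Periodic rate r = 0.016 per year.
Ordinary annuity FV: 2,000,000 = 112,725 × [((1+r)^n − 1)/r].
(1+r)^n = 1 + 2,000,000 × r / 112,725, so n = ln(1 + 2,000,000·r/112,725) / ln(1+r) = 15.74.
Round up to a whole number of payments: n = 16.

16 payments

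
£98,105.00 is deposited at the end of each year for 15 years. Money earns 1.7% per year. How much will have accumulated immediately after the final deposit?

£1,660,275.98

This is an ordinary annuity: 15 deposits of £98,105.00 at the end of each year.
Periodic rate r = 0.017 per year.
FV = PMT × [((1+r)^n − 1)/r] = 98,105 × [(1+r)^15 − 1] / r = £1,660,275.98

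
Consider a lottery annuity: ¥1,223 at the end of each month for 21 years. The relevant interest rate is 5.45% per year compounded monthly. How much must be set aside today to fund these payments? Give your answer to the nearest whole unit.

This is an ordinary annuity: 252 payments of ¥1,223 at the end of each month.
Periodic rate r = 0.0545/12 per month; n is counted in months.
PV = PMT × [(1 − (1+r)^−n)/r] = 1,223 × [1 − (1+r)^−252] / r = ¥183,326

¥183,326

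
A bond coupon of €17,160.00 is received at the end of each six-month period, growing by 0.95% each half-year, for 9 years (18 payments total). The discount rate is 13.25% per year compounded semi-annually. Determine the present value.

Periodic rate r = 0.1325/2 per half-year; n is counted in half-years.
Growing ordinary annuity: PV = PMT₁ × [1 − ((1+g)/(1+r))^n] / (r − g) = 17,160 × [1 − ((1+0.0095)/(1+r))^18] / (r − 0.0095) = €189,398.63.

€189,398.63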